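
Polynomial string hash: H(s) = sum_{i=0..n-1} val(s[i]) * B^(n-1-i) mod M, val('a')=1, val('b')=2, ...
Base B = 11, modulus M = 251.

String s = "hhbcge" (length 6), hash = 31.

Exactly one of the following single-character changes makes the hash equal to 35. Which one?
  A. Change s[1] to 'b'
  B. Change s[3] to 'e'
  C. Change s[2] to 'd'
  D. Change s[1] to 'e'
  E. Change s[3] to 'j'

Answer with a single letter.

Answer: A

Derivation:
Option A: s[1]='h'->'b', delta=(2-8)*11^4 mod 251 = 4, hash=31+4 mod 251 = 35 <-- target
Option B: s[3]='c'->'e', delta=(5-3)*11^2 mod 251 = 242, hash=31+242 mod 251 = 22
Option C: s[2]='b'->'d', delta=(4-2)*11^3 mod 251 = 152, hash=31+152 mod 251 = 183
Option D: s[1]='h'->'e', delta=(5-8)*11^4 mod 251 = 2, hash=31+2 mod 251 = 33
Option E: s[3]='c'->'j', delta=(10-3)*11^2 mod 251 = 94, hash=31+94 mod 251 = 125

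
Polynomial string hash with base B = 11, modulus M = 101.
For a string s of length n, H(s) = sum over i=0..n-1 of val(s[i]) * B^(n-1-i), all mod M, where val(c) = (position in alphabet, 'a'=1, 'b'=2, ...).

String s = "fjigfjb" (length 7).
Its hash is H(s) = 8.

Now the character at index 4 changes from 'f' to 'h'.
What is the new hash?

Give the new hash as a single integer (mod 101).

val('f') = 6, val('h') = 8
Position k = 4, exponent = n-1-k = 2
B^2 mod M = 11^2 mod 101 = 20
Delta = (8 - 6) * 20 mod 101 = 40
New hash = (8 + 40) mod 101 = 48

Answer: 48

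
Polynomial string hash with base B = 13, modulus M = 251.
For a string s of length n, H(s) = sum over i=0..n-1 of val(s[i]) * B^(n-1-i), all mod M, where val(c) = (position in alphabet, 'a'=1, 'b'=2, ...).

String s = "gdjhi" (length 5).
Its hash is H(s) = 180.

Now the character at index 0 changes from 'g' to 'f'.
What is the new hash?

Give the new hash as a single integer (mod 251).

val('g') = 7, val('f') = 6
Position k = 0, exponent = n-1-k = 4
B^4 mod M = 13^4 mod 251 = 198
Delta = (6 - 7) * 198 mod 251 = 53
New hash = (180 + 53) mod 251 = 233

Answer: 233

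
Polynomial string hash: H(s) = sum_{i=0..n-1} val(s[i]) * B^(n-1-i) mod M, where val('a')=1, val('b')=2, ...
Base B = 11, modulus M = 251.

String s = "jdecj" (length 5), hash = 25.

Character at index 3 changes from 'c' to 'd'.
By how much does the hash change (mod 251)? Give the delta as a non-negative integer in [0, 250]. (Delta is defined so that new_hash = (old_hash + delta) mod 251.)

Answer: 11

Derivation:
Delta formula: (val(new) - val(old)) * B^(n-1-k) mod M
  val('d') - val('c') = 4 - 3 = 1
  B^(n-1-k) = 11^1 mod 251 = 11
  Delta = 1 * 11 mod 251 = 11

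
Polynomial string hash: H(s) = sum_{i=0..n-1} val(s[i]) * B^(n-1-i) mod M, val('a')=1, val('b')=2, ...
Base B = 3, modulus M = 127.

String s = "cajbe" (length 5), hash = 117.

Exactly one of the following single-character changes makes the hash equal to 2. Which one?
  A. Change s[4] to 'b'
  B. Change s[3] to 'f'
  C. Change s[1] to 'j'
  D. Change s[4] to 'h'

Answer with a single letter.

Answer: B

Derivation:
Option A: s[4]='e'->'b', delta=(2-5)*3^0 mod 127 = 124, hash=117+124 mod 127 = 114
Option B: s[3]='b'->'f', delta=(6-2)*3^1 mod 127 = 12, hash=117+12 mod 127 = 2 <-- target
Option C: s[1]='a'->'j', delta=(10-1)*3^3 mod 127 = 116, hash=117+116 mod 127 = 106
Option D: s[4]='e'->'h', delta=(8-5)*3^0 mod 127 = 3, hash=117+3 mod 127 = 120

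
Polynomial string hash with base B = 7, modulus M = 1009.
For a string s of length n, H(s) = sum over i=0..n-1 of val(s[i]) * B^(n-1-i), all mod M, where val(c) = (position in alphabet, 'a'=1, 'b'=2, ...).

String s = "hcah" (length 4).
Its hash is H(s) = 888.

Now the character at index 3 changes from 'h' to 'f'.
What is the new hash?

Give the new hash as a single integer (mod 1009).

val('h') = 8, val('f') = 6
Position k = 3, exponent = n-1-k = 0
B^0 mod M = 7^0 mod 1009 = 1
Delta = (6 - 8) * 1 mod 1009 = 1007
New hash = (888 + 1007) mod 1009 = 886

Answer: 886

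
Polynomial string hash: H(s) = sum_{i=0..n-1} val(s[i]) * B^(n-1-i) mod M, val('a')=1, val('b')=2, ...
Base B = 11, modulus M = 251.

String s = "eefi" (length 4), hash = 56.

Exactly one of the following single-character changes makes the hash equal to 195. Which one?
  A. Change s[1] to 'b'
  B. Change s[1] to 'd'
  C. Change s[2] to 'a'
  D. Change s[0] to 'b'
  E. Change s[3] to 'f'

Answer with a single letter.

Answer: A

Derivation:
Option A: s[1]='e'->'b', delta=(2-5)*11^2 mod 251 = 139, hash=56+139 mod 251 = 195 <-- target
Option B: s[1]='e'->'d', delta=(4-5)*11^2 mod 251 = 130, hash=56+130 mod 251 = 186
Option C: s[2]='f'->'a', delta=(1-6)*11^1 mod 251 = 196, hash=56+196 mod 251 = 1
Option D: s[0]='e'->'b', delta=(2-5)*11^3 mod 251 = 23, hash=56+23 mod 251 = 79
Option E: s[3]='i'->'f', delta=(6-9)*11^0 mod 251 = 248, hash=56+248 mod 251 = 53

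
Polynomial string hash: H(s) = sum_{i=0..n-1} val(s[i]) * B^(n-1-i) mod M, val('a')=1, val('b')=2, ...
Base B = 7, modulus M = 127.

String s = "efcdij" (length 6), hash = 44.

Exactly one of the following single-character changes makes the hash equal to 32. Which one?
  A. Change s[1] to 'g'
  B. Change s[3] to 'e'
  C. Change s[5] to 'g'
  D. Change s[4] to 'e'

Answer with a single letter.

Option A: s[1]='f'->'g', delta=(7-6)*7^4 mod 127 = 115, hash=44+115 mod 127 = 32 <-- target
Option B: s[3]='d'->'e', delta=(5-4)*7^2 mod 127 = 49, hash=44+49 mod 127 = 93
Option C: s[5]='j'->'g', delta=(7-10)*7^0 mod 127 = 124, hash=44+124 mod 127 = 41
Option D: s[4]='i'->'e', delta=(5-9)*7^1 mod 127 = 99, hash=44+99 mod 127 = 16

Answer: A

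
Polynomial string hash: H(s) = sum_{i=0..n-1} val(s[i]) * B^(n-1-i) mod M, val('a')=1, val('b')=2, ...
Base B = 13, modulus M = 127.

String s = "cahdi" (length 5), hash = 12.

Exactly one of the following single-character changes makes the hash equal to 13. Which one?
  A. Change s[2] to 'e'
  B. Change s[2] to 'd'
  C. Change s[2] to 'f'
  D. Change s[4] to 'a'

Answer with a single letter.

Option A: s[2]='h'->'e', delta=(5-8)*13^2 mod 127 = 1, hash=12+1 mod 127 = 13 <-- target
Option B: s[2]='h'->'d', delta=(4-8)*13^2 mod 127 = 86, hash=12+86 mod 127 = 98
Option C: s[2]='h'->'f', delta=(6-8)*13^2 mod 127 = 43, hash=12+43 mod 127 = 55
Option D: s[4]='i'->'a', delta=(1-9)*13^0 mod 127 = 119, hash=12+119 mod 127 = 4

Answer: A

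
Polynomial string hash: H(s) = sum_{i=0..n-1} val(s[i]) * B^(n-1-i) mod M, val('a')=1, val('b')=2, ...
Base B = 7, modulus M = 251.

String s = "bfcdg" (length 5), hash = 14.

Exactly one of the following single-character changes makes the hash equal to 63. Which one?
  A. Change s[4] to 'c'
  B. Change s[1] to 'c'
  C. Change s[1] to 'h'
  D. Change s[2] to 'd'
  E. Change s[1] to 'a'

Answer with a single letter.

Answer: D

Derivation:
Option A: s[4]='g'->'c', delta=(3-7)*7^0 mod 251 = 247, hash=14+247 mod 251 = 10
Option B: s[1]='f'->'c', delta=(3-6)*7^3 mod 251 = 226, hash=14+226 mod 251 = 240
Option C: s[1]='f'->'h', delta=(8-6)*7^3 mod 251 = 184, hash=14+184 mod 251 = 198
Option D: s[2]='c'->'d', delta=(4-3)*7^2 mod 251 = 49, hash=14+49 mod 251 = 63 <-- target
Option E: s[1]='f'->'a', delta=(1-6)*7^3 mod 251 = 42, hash=14+42 mod 251 = 56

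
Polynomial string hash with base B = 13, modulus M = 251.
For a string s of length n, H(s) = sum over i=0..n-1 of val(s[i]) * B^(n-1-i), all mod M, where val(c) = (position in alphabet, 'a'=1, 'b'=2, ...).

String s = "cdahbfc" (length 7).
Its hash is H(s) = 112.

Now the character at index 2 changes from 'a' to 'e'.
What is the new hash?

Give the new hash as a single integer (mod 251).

Answer: 151

Derivation:
val('a') = 1, val('e') = 5
Position k = 2, exponent = n-1-k = 4
B^4 mod M = 13^4 mod 251 = 198
Delta = (5 - 1) * 198 mod 251 = 39
New hash = (112 + 39) mod 251 = 151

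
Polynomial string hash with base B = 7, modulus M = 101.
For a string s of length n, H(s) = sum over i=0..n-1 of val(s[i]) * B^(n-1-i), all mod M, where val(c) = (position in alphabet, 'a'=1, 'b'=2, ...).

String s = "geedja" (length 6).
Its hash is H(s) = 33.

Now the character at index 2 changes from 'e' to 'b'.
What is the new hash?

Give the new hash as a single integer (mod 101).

val('e') = 5, val('b') = 2
Position k = 2, exponent = n-1-k = 3
B^3 mod M = 7^3 mod 101 = 40
Delta = (2 - 5) * 40 mod 101 = 82
New hash = (33 + 82) mod 101 = 14

Answer: 14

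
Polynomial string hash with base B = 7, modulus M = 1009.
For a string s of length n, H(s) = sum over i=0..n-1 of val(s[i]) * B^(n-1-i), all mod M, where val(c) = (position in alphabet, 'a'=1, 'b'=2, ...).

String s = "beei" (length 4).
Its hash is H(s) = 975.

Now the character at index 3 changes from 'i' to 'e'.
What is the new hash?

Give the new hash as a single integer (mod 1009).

val('i') = 9, val('e') = 5
Position k = 3, exponent = n-1-k = 0
B^0 mod M = 7^0 mod 1009 = 1
Delta = (5 - 9) * 1 mod 1009 = 1005
New hash = (975 + 1005) mod 1009 = 971

Answer: 971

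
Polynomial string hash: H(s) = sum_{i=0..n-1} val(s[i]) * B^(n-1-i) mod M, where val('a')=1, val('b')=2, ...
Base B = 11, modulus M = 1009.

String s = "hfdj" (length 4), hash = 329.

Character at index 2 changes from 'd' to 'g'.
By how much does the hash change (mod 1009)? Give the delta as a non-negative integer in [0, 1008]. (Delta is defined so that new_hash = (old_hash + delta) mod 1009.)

Answer: 33

Derivation:
Delta formula: (val(new) - val(old)) * B^(n-1-k) mod M
  val('g') - val('d') = 7 - 4 = 3
  B^(n-1-k) = 11^1 mod 1009 = 11
  Delta = 3 * 11 mod 1009 = 33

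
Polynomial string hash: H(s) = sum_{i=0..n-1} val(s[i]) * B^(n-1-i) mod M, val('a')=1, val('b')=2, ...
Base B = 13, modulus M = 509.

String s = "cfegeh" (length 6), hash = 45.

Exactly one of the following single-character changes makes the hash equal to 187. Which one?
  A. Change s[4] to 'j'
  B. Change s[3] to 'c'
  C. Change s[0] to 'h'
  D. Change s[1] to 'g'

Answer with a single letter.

Answer: C

Derivation:
Option A: s[4]='e'->'j', delta=(10-5)*13^1 mod 509 = 65, hash=45+65 mod 509 = 110
Option B: s[3]='g'->'c', delta=(3-7)*13^2 mod 509 = 342, hash=45+342 mod 509 = 387
Option C: s[0]='c'->'h', delta=(8-3)*13^5 mod 509 = 142, hash=45+142 mod 509 = 187 <-- target
Option D: s[1]='f'->'g', delta=(7-6)*13^4 mod 509 = 57, hash=45+57 mod 509 = 102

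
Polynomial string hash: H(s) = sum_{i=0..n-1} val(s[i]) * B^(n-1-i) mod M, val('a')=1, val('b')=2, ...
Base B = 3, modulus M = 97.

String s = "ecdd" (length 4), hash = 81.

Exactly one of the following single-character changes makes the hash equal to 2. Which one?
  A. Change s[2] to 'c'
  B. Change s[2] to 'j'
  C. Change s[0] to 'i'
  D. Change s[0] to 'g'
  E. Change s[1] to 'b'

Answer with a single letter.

Answer: B

Derivation:
Option A: s[2]='d'->'c', delta=(3-4)*3^1 mod 97 = 94, hash=81+94 mod 97 = 78
Option B: s[2]='d'->'j', delta=(10-4)*3^1 mod 97 = 18, hash=81+18 mod 97 = 2 <-- target
Option C: s[0]='e'->'i', delta=(9-5)*3^3 mod 97 = 11, hash=81+11 mod 97 = 92
Option D: s[0]='e'->'g', delta=(7-5)*3^3 mod 97 = 54, hash=81+54 mod 97 = 38
Option E: s[1]='c'->'b', delta=(2-3)*3^2 mod 97 = 88, hash=81+88 mod 97 = 72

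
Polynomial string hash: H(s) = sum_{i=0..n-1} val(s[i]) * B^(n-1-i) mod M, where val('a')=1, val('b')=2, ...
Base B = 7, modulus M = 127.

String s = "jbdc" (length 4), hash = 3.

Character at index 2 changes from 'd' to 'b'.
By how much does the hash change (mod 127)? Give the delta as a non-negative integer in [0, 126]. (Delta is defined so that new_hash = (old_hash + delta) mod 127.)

Delta formula: (val(new) - val(old)) * B^(n-1-k) mod M
  val('b') - val('d') = 2 - 4 = -2
  B^(n-1-k) = 7^1 mod 127 = 7
  Delta = -2 * 7 mod 127 = 113

Answer: 113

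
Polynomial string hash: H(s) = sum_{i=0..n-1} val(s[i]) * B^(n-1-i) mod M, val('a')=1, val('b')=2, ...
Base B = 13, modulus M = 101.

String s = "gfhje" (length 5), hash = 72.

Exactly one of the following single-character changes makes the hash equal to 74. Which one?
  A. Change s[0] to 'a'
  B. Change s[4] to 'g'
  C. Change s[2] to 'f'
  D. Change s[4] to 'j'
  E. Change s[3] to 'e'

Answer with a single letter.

Answer: B

Derivation:
Option A: s[0]='g'->'a', delta=(1-7)*13^4 mod 101 = 31, hash=72+31 mod 101 = 2
Option B: s[4]='e'->'g', delta=(7-5)*13^0 mod 101 = 2, hash=72+2 mod 101 = 74 <-- target
Option C: s[2]='h'->'f', delta=(6-8)*13^2 mod 101 = 66, hash=72+66 mod 101 = 37
Option D: s[4]='e'->'j', delta=(10-5)*13^0 mod 101 = 5, hash=72+5 mod 101 = 77
Option E: s[3]='j'->'e', delta=(5-10)*13^1 mod 101 = 36, hash=72+36 mod 101 = 7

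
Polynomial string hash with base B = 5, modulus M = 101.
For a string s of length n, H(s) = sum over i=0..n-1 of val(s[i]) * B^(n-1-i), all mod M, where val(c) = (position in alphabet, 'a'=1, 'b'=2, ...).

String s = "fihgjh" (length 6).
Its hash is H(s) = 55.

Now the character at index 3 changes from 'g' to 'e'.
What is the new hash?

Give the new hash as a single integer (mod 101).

Answer: 5

Derivation:
val('g') = 7, val('e') = 5
Position k = 3, exponent = n-1-k = 2
B^2 mod M = 5^2 mod 101 = 25
Delta = (5 - 7) * 25 mod 101 = 51
New hash = (55 + 51) mod 101 = 5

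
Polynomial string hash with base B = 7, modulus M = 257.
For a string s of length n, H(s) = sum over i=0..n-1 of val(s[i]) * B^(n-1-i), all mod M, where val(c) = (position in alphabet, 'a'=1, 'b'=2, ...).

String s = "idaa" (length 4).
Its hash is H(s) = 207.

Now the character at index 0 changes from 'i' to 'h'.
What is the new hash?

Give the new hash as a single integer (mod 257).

Answer: 121

Derivation:
val('i') = 9, val('h') = 8
Position k = 0, exponent = n-1-k = 3
B^3 mod M = 7^3 mod 257 = 86
Delta = (8 - 9) * 86 mod 257 = 171
New hash = (207 + 171) mod 257 = 121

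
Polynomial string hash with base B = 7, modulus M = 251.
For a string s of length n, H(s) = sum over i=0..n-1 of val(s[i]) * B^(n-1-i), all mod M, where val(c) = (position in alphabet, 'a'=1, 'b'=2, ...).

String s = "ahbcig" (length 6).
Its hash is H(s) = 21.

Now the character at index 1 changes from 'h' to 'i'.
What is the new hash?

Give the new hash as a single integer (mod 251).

Answer: 163

Derivation:
val('h') = 8, val('i') = 9
Position k = 1, exponent = n-1-k = 4
B^4 mod M = 7^4 mod 251 = 142
Delta = (9 - 8) * 142 mod 251 = 142
New hash = (21 + 142) mod 251 = 163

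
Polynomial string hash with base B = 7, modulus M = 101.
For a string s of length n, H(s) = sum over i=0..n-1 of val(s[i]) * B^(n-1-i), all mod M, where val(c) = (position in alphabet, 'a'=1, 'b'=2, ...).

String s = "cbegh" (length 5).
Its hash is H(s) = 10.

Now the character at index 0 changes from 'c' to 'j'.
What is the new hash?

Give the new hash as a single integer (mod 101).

val('c') = 3, val('j') = 10
Position k = 0, exponent = n-1-k = 4
B^4 mod M = 7^4 mod 101 = 78
Delta = (10 - 3) * 78 mod 101 = 41
New hash = (10 + 41) mod 101 = 51

Answer: 51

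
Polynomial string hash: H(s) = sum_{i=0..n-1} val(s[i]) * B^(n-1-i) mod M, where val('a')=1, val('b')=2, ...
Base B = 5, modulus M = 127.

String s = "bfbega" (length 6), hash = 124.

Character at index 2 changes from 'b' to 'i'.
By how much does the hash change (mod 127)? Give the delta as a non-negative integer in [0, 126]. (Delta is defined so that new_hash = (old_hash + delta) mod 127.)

Delta formula: (val(new) - val(old)) * B^(n-1-k) mod M
  val('i') - val('b') = 9 - 2 = 7
  B^(n-1-k) = 5^3 mod 127 = 125
  Delta = 7 * 125 mod 127 = 113

Answer: 113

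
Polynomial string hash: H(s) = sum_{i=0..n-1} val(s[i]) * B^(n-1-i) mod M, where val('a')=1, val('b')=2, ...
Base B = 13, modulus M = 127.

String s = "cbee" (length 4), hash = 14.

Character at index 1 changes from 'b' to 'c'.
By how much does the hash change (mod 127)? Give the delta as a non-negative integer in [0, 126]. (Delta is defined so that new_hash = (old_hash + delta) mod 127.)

Delta formula: (val(new) - val(old)) * B^(n-1-k) mod M
  val('c') - val('b') = 3 - 2 = 1
  B^(n-1-k) = 13^2 mod 127 = 42
  Delta = 1 * 42 mod 127 = 42

Answer: 42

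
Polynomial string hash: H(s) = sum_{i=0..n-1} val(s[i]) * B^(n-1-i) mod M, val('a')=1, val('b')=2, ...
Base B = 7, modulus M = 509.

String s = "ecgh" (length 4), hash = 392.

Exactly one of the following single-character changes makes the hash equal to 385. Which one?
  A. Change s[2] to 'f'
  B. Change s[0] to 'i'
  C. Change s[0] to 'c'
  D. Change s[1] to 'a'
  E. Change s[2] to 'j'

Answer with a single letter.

Answer: A

Derivation:
Option A: s[2]='g'->'f', delta=(6-7)*7^1 mod 509 = 502, hash=392+502 mod 509 = 385 <-- target
Option B: s[0]='e'->'i', delta=(9-5)*7^3 mod 509 = 354, hash=392+354 mod 509 = 237
Option C: s[0]='e'->'c', delta=(3-5)*7^3 mod 509 = 332, hash=392+332 mod 509 = 215
Option D: s[1]='c'->'a', delta=(1-3)*7^2 mod 509 = 411, hash=392+411 mod 509 = 294
Option E: s[2]='g'->'j', delta=(10-7)*7^1 mod 509 = 21, hash=392+21 mod 509 = 413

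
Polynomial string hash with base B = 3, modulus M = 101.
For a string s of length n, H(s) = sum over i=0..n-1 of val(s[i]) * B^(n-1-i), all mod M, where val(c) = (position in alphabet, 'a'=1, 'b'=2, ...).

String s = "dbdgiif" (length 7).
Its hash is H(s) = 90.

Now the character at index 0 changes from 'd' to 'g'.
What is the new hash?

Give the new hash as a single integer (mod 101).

Answer: 55

Derivation:
val('d') = 4, val('g') = 7
Position k = 0, exponent = n-1-k = 6
B^6 mod M = 3^6 mod 101 = 22
Delta = (7 - 4) * 22 mod 101 = 66
New hash = (90 + 66) mod 101 = 55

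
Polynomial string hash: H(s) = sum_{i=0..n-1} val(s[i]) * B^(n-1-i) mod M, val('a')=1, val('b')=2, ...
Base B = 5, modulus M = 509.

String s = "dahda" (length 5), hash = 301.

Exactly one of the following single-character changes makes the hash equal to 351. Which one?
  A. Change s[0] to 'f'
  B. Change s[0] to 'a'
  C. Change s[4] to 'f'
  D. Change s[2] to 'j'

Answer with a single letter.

Answer: D

Derivation:
Option A: s[0]='d'->'f', delta=(6-4)*5^4 mod 509 = 232, hash=301+232 mod 509 = 24
Option B: s[0]='d'->'a', delta=(1-4)*5^4 mod 509 = 161, hash=301+161 mod 509 = 462
Option C: s[4]='a'->'f', delta=(6-1)*5^0 mod 509 = 5, hash=301+5 mod 509 = 306
Option D: s[2]='h'->'j', delta=(10-8)*5^2 mod 509 = 50, hash=301+50 mod 509 = 351 <-- target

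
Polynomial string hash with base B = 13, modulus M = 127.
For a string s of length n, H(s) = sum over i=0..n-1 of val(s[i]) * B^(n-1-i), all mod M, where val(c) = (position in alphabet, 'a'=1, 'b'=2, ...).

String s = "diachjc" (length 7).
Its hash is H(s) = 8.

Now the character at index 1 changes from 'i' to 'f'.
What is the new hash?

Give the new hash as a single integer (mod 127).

val('i') = 9, val('f') = 6
Position k = 1, exponent = n-1-k = 5
B^5 mod M = 13^5 mod 127 = 72
Delta = (6 - 9) * 72 mod 127 = 38
New hash = (8 + 38) mod 127 = 46

Answer: 46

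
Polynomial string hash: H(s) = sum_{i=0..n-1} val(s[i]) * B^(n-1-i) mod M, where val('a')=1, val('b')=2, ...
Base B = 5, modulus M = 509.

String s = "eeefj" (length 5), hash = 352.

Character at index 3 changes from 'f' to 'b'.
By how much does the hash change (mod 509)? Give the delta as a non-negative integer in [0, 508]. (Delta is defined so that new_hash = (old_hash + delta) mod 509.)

Delta formula: (val(new) - val(old)) * B^(n-1-k) mod M
  val('b') - val('f') = 2 - 6 = -4
  B^(n-1-k) = 5^1 mod 509 = 5
  Delta = -4 * 5 mod 509 = 489

Answer: 489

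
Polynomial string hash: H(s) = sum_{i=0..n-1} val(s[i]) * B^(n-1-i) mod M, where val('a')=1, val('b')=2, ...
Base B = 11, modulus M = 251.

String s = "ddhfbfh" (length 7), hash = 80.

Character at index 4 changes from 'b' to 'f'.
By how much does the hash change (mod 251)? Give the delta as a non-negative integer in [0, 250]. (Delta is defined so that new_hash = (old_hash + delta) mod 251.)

Delta formula: (val(new) - val(old)) * B^(n-1-k) mod M
  val('f') - val('b') = 6 - 2 = 4
  B^(n-1-k) = 11^2 mod 251 = 121
  Delta = 4 * 121 mod 251 = 233

Answer: 233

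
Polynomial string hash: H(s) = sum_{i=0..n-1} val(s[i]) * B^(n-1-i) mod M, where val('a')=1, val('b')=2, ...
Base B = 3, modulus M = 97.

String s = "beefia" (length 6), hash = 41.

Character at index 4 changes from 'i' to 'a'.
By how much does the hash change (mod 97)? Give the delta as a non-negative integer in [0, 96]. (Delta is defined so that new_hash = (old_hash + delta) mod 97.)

Delta formula: (val(new) - val(old)) * B^(n-1-k) mod M
  val('a') - val('i') = 1 - 9 = -8
  B^(n-1-k) = 3^1 mod 97 = 3
  Delta = -8 * 3 mod 97 = 73

Answer: 73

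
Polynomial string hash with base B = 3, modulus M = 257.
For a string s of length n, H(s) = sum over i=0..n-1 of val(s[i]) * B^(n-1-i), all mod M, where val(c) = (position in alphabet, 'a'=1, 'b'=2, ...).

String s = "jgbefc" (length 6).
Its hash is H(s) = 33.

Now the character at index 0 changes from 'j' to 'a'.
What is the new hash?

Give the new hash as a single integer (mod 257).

val('j') = 10, val('a') = 1
Position k = 0, exponent = n-1-k = 5
B^5 mod M = 3^5 mod 257 = 243
Delta = (1 - 10) * 243 mod 257 = 126
New hash = (33 + 126) mod 257 = 159

Answer: 159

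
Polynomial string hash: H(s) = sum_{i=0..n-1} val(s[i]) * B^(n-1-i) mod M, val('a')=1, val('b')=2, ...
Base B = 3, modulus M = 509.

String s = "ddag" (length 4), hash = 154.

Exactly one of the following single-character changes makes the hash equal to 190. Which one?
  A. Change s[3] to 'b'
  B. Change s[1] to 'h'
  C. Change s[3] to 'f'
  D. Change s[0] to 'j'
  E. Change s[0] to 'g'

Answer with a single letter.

Answer: B

Derivation:
Option A: s[3]='g'->'b', delta=(2-7)*3^0 mod 509 = 504, hash=154+504 mod 509 = 149
Option B: s[1]='d'->'h', delta=(8-4)*3^2 mod 509 = 36, hash=154+36 mod 509 = 190 <-- target
Option C: s[3]='g'->'f', delta=(6-7)*3^0 mod 509 = 508, hash=154+508 mod 509 = 153
Option D: s[0]='d'->'j', delta=(10-4)*3^3 mod 509 = 162, hash=154+162 mod 509 = 316
Option E: s[0]='d'->'g', delta=(7-4)*3^3 mod 509 = 81, hash=154+81 mod 509 = 235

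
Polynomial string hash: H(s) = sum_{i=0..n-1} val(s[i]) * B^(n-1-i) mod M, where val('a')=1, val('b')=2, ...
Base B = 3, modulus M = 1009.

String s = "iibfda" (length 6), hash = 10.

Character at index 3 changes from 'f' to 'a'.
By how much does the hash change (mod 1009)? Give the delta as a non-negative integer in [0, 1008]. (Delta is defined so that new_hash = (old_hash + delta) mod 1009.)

Delta formula: (val(new) - val(old)) * B^(n-1-k) mod M
  val('a') - val('f') = 1 - 6 = -5
  B^(n-1-k) = 3^2 mod 1009 = 9
  Delta = -5 * 9 mod 1009 = 964

Answer: 964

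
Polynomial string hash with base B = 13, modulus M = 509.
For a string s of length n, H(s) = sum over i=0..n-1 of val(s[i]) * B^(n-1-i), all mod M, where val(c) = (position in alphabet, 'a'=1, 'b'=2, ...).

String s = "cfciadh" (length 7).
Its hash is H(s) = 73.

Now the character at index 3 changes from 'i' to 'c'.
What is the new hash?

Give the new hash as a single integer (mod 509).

val('i') = 9, val('c') = 3
Position k = 3, exponent = n-1-k = 3
B^3 mod M = 13^3 mod 509 = 161
Delta = (3 - 9) * 161 mod 509 = 52
New hash = (73 + 52) mod 509 = 125

Answer: 125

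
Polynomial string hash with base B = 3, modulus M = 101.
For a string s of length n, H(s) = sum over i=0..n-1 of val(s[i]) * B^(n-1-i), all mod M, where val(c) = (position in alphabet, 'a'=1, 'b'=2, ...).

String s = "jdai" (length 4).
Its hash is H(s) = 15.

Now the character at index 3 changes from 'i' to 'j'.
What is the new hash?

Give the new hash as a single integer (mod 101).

val('i') = 9, val('j') = 10
Position k = 3, exponent = n-1-k = 0
B^0 mod M = 3^0 mod 101 = 1
Delta = (10 - 9) * 1 mod 101 = 1
New hash = (15 + 1) mod 101 = 16

Answer: 16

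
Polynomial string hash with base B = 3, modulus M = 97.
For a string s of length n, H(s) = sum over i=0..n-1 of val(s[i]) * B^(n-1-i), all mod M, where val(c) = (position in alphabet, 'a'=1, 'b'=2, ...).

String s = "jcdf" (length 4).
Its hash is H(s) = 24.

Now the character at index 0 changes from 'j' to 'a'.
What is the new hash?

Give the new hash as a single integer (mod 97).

val('j') = 10, val('a') = 1
Position k = 0, exponent = n-1-k = 3
B^3 mod M = 3^3 mod 97 = 27
Delta = (1 - 10) * 27 mod 97 = 48
New hash = (24 + 48) mod 97 = 72

Answer: 72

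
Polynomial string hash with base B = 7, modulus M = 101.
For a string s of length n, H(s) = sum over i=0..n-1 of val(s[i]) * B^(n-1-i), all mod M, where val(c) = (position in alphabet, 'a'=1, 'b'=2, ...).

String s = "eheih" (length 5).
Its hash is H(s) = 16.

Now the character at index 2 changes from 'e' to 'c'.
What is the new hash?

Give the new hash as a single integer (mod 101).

Answer: 19

Derivation:
val('e') = 5, val('c') = 3
Position k = 2, exponent = n-1-k = 2
B^2 mod M = 7^2 mod 101 = 49
Delta = (3 - 5) * 49 mod 101 = 3
New hash = (16 + 3) mod 101 = 19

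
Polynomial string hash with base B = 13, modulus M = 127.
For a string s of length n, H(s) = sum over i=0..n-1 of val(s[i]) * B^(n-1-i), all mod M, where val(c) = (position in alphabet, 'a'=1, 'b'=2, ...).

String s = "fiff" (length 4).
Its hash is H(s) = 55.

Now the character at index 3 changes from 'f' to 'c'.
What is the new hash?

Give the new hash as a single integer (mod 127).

Answer: 52

Derivation:
val('f') = 6, val('c') = 3
Position k = 3, exponent = n-1-k = 0
B^0 mod M = 13^0 mod 127 = 1
Delta = (3 - 6) * 1 mod 127 = 124
New hash = (55 + 124) mod 127 = 52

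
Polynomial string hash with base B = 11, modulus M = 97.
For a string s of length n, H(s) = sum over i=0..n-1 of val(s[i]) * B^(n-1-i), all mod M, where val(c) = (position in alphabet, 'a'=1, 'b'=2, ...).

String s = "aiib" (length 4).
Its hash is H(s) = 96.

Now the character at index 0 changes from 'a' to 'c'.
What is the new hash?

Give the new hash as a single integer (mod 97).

Answer: 42

Derivation:
val('a') = 1, val('c') = 3
Position k = 0, exponent = n-1-k = 3
B^3 mod M = 11^3 mod 97 = 70
Delta = (3 - 1) * 70 mod 97 = 43
New hash = (96 + 43) mod 97 = 42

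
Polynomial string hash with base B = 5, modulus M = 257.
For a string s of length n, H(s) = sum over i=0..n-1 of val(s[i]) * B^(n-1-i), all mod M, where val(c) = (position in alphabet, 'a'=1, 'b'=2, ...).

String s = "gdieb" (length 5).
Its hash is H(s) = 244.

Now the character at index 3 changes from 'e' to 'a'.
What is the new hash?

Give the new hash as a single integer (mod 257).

Answer: 224

Derivation:
val('e') = 5, val('a') = 1
Position k = 3, exponent = n-1-k = 1
B^1 mod M = 5^1 mod 257 = 5
Delta = (1 - 5) * 5 mod 257 = 237
New hash = (244 + 237) mod 257 = 224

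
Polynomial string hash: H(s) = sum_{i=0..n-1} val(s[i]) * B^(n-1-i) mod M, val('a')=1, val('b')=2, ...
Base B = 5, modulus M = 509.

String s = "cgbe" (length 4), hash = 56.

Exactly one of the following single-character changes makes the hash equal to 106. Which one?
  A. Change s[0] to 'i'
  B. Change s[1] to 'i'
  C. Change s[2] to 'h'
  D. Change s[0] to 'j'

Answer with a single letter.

Answer: B

Derivation:
Option A: s[0]='c'->'i', delta=(9-3)*5^3 mod 509 = 241, hash=56+241 mod 509 = 297
Option B: s[1]='g'->'i', delta=(9-7)*5^2 mod 509 = 50, hash=56+50 mod 509 = 106 <-- target
Option C: s[2]='b'->'h', delta=(8-2)*5^1 mod 509 = 30, hash=56+30 mod 509 = 86
Option D: s[0]='c'->'j', delta=(10-3)*5^3 mod 509 = 366, hash=56+366 mod 509 = 422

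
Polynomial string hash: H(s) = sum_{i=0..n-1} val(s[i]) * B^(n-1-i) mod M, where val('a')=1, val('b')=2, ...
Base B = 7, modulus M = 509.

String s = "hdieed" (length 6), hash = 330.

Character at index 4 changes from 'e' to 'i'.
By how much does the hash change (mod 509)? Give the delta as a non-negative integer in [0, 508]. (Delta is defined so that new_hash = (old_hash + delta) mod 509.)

Delta formula: (val(new) - val(old)) * B^(n-1-k) mod M
  val('i') - val('e') = 9 - 5 = 4
  B^(n-1-k) = 7^1 mod 509 = 7
  Delta = 4 * 7 mod 509 = 28

Answer: 28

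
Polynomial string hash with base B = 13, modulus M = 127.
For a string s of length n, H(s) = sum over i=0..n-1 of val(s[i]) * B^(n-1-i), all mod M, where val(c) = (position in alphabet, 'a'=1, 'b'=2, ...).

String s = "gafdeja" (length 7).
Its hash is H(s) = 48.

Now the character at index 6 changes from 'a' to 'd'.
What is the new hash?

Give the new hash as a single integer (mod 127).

Answer: 51

Derivation:
val('a') = 1, val('d') = 4
Position k = 6, exponent = n-1-k = 0
B^0 mod M = 13^0 mod 127 = 1
Delta = (4 - 1) * 1 mod 127 = 3
New hash = (48 + 3) mod 127 = 51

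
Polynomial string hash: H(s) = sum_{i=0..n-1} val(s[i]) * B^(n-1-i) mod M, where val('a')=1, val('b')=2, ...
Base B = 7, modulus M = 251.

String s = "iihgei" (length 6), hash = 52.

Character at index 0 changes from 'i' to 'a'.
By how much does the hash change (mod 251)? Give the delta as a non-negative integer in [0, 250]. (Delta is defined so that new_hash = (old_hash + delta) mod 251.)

Answer: 80

Derivation:
Delta formula: (val(new) - val(old)) * B^(n-1-k) mod M
  val('a') - val('i') = 1 - 9 = -8
  B^(n-1-k) = 7^5 mod 251 = 241
  Delta = -8 * 241 mod 251 = 80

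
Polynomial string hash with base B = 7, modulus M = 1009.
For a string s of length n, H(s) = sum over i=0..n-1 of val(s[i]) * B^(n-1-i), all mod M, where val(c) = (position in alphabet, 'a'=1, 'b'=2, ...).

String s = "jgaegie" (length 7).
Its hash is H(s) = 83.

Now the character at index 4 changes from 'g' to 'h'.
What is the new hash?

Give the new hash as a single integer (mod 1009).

Answer: 132

Derivation:
val('g') = 7, val('h') = 8
Position k = 4, exponent = n-1-k = 2
B^2 mod M = 7^2 mod 1009 = 49
Delta = (8 - 7) * 49 mod 1009 = 49
New hash = (83 + 49) mod 1009 = 132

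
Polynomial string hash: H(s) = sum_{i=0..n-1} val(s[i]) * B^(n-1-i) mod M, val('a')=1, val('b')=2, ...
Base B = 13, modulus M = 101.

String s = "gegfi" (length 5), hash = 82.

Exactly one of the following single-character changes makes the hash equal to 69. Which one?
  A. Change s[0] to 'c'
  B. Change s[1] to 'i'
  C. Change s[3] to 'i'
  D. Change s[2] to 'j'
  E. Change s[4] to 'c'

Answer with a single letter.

Option A: s[0]='g'->'c', delta=(3-7)*13^4 mod 101 = 88, hash=82+88 mod 101 = 69 <-- target
Option B: s[1]='e'->'i', delta=(9-5)*13^3 mod 101 = 1, hash=82+1 mod 101 = 83
Option C: s[3]='f'->'i', delta=(9-6)*13^1 mod 101 = 39, hash=82+39 mod 101 = 20
Option D: s[2]='g'->'j', delta=(10-7)*13^2 mod 101 = 2, hash=82+2 mod 101 = 84
Option E: s[4]='i'->'c', delta=(3-9)*13^0 mod 101 = 95, hash=82+95 mod 101 = 76

Answer: A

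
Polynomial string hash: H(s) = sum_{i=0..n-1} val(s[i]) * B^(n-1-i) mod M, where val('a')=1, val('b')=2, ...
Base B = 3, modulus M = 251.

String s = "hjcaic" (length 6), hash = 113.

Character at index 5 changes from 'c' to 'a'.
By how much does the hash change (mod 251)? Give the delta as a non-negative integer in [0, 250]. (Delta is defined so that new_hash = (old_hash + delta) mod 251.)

Delta formula: (val(new) - val(old)) * B^(n-1-k) mod M
  val('a') - val('c') = 1 - 3 = -2
  B^(n-1-k) = 3^0 mod 251 = 1
  Delta = -2 * 1 mod 251 = 249

Answer: 249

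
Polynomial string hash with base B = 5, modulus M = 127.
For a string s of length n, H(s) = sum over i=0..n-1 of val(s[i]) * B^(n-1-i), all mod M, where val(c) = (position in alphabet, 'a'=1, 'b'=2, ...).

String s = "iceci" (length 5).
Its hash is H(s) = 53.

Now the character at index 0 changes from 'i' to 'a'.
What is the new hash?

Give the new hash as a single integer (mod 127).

Answer: 6

Derivation:
val('i') = 9, val('a') = 1
Position k = 0, exponent = n-1-k = 4
B^4 mod M = 5^4 mod 127 = 117
Delta = (1 - 9) * 117 mod 127 = 80
New hash = (53 + 80) mod 127 = 6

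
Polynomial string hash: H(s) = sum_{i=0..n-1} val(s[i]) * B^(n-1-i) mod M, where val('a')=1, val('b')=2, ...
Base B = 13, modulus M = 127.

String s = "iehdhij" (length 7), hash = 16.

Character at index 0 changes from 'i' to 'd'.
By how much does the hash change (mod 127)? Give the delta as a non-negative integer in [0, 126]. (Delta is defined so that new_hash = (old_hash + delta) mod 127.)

Answer: 19

Derivation:
Delta formula: (val(new) - val(old)) * B^(n-1-k) mod M
  val('d') - val('i') = 4 - 9 = -5
  B^(n-1-k) = 13^6 mod 127 = 47
  Delta = -5 * 47 mod 127 = 19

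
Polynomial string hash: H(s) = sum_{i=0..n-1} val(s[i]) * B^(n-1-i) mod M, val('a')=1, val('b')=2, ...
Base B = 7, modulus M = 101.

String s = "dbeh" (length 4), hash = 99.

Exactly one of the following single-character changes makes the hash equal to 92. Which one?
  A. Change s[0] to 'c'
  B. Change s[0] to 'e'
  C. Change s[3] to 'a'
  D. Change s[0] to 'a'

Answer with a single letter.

Answer: C

Derivation:
Option A: s[0]='d'->'c', delta=(3-4)*7^3 mod 101 = 61, hash=99+61 mod 101 = 59
Option B: s[0]='d'->'e', delta=(5-4)*7^3 mod 101 = 40, hash=99+40 mod 101 = 38
Option C: s[3]='h'->'a', delta=(1-8)*7^0 mod 101 = 94, hash=99+94 mod 101 = 92 <-- target
Option D: s[0]='d'->'a', delta=(1-4)*7^3 mod 101 = 82, hash=99+82 mod 101 = 80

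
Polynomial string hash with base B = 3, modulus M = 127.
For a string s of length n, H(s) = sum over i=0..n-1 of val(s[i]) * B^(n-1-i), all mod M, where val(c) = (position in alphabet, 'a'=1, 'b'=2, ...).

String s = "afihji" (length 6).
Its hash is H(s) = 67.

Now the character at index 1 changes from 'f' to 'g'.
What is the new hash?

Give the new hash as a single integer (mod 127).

Answer: 21

Derivation:
val('f') = 6, val('g') = 7
Position k = 1, exponent = n-1-k = 4
B^4 mod M = 3^4 mod 127 = 81
Delta = (7 - 6) * 81 mod 127 = 81
New hash = (67 + 81) mod 127 = 21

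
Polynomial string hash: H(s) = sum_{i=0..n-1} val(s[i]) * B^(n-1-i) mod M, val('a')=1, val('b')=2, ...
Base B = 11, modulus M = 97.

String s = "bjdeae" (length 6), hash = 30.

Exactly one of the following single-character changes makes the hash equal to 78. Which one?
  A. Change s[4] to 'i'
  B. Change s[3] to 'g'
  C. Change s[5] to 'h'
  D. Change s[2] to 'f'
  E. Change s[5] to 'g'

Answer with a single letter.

Option A: s[4]='a'->'i', delta=(9-1)*11^1 mod 97 = 88, hash=30+88 mod 97 = 21
Option B: s[3]='e'->'g', delta=(7-5)*11^2 mod 97 = 48, hash=30+48 mod 97 = 78 <-- target
Option C: s[5]='e'->'h', delta=(8-5)*11^0 mod 97 = 3, hash=30+3 mod 97 = 33
Option D: s[2]='d'->'f', delta=(6-4)*11^3 mod 97 = 43, hash=30+43 mod 97 = 73
Option E: s[5]='e'->'g', delta=(7-5)*11^0 mod 97 = 2, hash=30+2 mod 97 = 32

Answer: B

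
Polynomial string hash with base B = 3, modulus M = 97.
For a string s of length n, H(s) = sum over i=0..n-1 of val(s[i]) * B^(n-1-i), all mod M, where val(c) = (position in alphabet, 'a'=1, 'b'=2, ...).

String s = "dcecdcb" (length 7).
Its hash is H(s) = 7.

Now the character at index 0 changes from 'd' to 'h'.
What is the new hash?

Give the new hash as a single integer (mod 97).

Answer: 13

Derivation:
val('d') = 4, val('h') = 8
Position k = 0, exponent = n-1-k = 6
B^6 mod M = 3^6 mod 97 = 50
Delta = (8 - 4) * 50 mod 97 = 6
New hash = (7 + 6) mod 97 = 13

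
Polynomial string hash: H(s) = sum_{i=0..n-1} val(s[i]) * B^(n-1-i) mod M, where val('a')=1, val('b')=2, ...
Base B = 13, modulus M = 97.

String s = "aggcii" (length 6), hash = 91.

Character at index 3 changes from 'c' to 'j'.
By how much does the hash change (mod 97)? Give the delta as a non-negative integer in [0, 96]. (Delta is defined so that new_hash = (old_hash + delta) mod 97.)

Answer: 19

Derivation:
Delta formula: (val(new) - val(old)) * B^(n-1-k) mod M
  val('j') - val('c') = 10 - 3 = 7
  B^(n-1-k) = 13^2 mod 97 = 72
  Delta = 7 * 72 mod 97 = 19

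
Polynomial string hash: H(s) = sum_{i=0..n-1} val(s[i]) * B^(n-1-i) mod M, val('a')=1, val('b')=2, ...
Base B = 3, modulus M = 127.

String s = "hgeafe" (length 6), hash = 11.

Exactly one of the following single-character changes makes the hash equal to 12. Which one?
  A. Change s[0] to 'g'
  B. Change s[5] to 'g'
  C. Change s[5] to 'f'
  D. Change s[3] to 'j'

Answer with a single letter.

Answer: C

Derivation:
Option A: s[0]='h'->'g', delta=(7-8)*3^5 mod 127 = 11, hash=11+11 mod 127 = 22
Option B: s[5]='e'->'g', delta=(7-5)*3^0 mod 127 = 2, hash=11+2 mod 127 = 13
Option C: s[5]='e'->'f', delta=(6-5)*3^0 mod 127 = 1, hash=11+1 mod 127 = 12 <-- target
Option D: s[3]='a'->'j', delta=(10-1)*3^2 mod 127 = 81, hash=11+81 mod 127 = 92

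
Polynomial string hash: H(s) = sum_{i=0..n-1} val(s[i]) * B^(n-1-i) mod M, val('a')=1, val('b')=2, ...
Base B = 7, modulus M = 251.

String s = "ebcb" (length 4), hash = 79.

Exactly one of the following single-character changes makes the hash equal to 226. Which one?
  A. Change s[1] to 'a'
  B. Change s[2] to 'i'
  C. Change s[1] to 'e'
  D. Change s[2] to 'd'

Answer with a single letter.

Option A: s[1]='b'->'a', delta=(1-2)*7^2 mod 251 = 202, hash=79+202 mod 251 = 30
Option B: s[2]='c'->'i', delta=(9-3)*7^1 mod 251 = 42, hash=79+42 mod 251 = 121
Option C: s[1]='b'->'e', delta=(5-2)*7^2 mod 251 = 147, hash=79+147 mod 251 = 226 <-- target
Option D: s[2]='c'->'d', delta=(4-3)*7^1 mod 251 = 7, hash=79+7 mod 251 = 86

Answer: C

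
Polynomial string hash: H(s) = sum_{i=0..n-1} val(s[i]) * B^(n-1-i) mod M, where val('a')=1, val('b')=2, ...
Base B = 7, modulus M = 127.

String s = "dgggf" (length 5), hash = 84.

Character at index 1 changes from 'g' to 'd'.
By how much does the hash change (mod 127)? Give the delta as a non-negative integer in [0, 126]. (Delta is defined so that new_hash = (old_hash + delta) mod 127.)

Delta formula: (val(new) - val(old)) * B^(n-1-k) mod M
  val('d') - val('g') = 4 - 7 = -3
  B^(n-1-k) = 7^3 mod 127 = 89
  Delta = -3 * 89 mod 127 = 114

Answer: 114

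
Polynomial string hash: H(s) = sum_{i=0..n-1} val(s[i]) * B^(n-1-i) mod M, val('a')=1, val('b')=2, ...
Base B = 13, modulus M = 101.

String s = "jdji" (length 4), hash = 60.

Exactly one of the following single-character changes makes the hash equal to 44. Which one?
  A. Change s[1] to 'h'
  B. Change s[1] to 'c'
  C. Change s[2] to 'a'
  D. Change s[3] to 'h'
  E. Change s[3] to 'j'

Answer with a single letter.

Answer: C

Derivation:
Option A: s[1]='d'->'h', delta=(8-4)*13^2 mod 101 = 70, hash=60+70 mod 101 = 29
Option B: s[1]='d'->'c', delta=(3-4)*13^2 mod 101 = 33, hash=60+33 mod 101 = 93
Option C: s[2]='j'->'a', delta=(1-10)*13^1 mod 101 = 85, hash=60+85 mod 101 = 44 <-- target
Option D: s[3]='i'->'h', delta=(8-9)*13^0 mod 101 = 100, hash=60+100 mod 101 = 59
Option E: s[3]='i'->'j', delta=(10-9)*13^0 mod 101 = 1, hash=60+1 mod 101 = 61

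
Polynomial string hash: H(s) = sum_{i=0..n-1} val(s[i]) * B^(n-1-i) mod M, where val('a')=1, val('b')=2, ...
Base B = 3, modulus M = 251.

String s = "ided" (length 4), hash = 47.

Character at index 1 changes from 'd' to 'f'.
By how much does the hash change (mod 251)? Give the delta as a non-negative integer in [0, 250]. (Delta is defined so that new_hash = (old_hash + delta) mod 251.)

Answer: 18

Derivation:
Delta formula: (val(new) - val(old)) * B^(n-1-k) mod M
  val('f') - val('d') = 6 - 4 = 2
  B^(n-1-k) = 3^2 mod 251 = 9
  Delta = 2 * 9 mod 251 = 18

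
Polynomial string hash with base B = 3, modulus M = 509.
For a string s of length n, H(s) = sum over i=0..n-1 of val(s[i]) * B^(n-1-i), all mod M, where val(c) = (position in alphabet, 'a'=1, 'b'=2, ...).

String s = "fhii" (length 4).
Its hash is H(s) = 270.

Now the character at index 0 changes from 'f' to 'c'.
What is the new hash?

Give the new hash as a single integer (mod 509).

Answer: 189

Derivation:
val('f') = 6, val('c') = 3
Position k = 0, exponent = n-1-k = 3
B^3 mod M = 3^3 mod 509 = 27
Delta = (3 - 6) * 27 mod 509 = 428
New hash = (270 + 428) mod 509 = 189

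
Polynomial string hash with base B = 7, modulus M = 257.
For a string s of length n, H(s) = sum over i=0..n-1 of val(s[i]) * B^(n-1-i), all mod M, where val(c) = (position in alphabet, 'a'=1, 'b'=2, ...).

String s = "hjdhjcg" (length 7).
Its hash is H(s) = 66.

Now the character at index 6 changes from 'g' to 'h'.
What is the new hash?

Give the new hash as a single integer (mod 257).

val('g') = 7, val('h') = 8
Position k = 6, exponent = n-1-k = 0
B^0 mod M = 7^0 mod 257 = 1
Delta = (8 - 7) * 1 mod 257 = 1
New hash = (66 + 1) mod 257 = 67

Answer: 67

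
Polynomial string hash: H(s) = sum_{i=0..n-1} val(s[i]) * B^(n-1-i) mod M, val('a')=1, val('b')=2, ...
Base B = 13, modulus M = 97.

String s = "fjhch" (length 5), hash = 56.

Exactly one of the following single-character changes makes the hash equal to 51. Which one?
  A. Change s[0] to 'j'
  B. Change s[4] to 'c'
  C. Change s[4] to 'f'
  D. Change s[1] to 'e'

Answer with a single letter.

Option A: s[0]='f'->'j', delta=(10-6)*13^4 mod 97 = 75, hash=56+75 mod 97 = 34
Option B: s[4]='h'->'c', delta=(3-8)*13^0 mod 97 = 92, hash=56+92 mod 97 = 51 <-- target
Option C: s[4]='h'->'f', delta=(6-8)*13^0 mod 97 = 95, hash=56+95 mod 97 = 54
Option D: s[1]='j'->'e', delta=(5-10)*13^3 mod 97 = 73, hash=56+73 mod 97 = 32

Answer: B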